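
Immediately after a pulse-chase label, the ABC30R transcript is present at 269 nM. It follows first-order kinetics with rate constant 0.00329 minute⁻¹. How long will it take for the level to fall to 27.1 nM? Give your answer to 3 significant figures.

t½ = ln 2 / k = 0.69315 / 0.00329 ≈ 210.68 minutes.
Fraction remaining = 27.1/269 ≈ 0.10074.
n = log₂(269/27.1) = ln(9.9262)/ln 2 ≈ 3.3112 half-lives.
t = n × t½ = 3.3112 × 210.68 ≈ 697.62 minutes.

698 minutes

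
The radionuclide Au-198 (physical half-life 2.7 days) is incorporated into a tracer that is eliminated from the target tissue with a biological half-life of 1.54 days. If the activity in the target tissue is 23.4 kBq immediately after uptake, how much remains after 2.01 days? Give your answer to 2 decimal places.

5.65 kBq

1/t_eff = 1/t_phys + 1/t_biol = 1/2.7 + 1/1.54 = 1.0197 per day.
t_eff = 2.7 × 1.54 / (2.7 + 1.54) ≈ 0.98066 days.
Remaining = 23.4 × (1/2)^(2.01/0.98066) = 23.4 × (1/2)^2.0496 ≈ 5.6521 kBq.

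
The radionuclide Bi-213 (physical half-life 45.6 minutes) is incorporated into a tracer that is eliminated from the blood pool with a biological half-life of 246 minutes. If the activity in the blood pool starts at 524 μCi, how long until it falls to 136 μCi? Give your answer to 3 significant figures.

1/t_eff = 1/t_phys + 1/t_biol = 1/45.6 + 1/246 = 0.025995 per minute.
t_eff = 45.6 × 246 / (45.6 + 246) ≈ 38.469 minutes.
n = log₂(524/136) ≈ 1.946; t = 1.946 × 38.469 ≈ 74.859 minutes.

74.9 minutes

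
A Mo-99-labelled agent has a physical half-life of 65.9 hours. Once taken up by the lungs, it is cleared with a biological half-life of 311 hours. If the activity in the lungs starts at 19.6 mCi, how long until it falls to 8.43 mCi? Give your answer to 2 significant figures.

1/t_eff = 1/t_phys + 1/t_biol = 1/65.9 + 1/311 = 0.01839 per hour.
t_eff = 65.9 × 311 / (65.9 + 311) ≈ 54.378 hours.
n = log₂(19.6/8.43) ≈ 1.2172; t = 1.2172 × 54.378 ≈ 66.191 hours.

66 hours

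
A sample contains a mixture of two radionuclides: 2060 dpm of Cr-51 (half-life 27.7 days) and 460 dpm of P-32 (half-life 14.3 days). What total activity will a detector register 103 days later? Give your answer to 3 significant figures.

160 dpm

Cr-51: 2060 × (1/2)^(103/27.7) = 2060 × (1/2)^3.7184 ≈ 156.5 dpm.
P-32: 460 × (1/2)^(103/14.3) = 460 × (1/2)^7.2028 ≈ 3.1225 dpm.
Total = 156.5 + 3.1225 ≈ 159.62 dpm.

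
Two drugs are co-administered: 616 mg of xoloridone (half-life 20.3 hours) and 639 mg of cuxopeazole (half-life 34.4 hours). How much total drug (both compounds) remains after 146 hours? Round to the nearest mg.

xoloridone: 616 × (1/2)^(146/20.3) = 616 × (1/2)^7.1921 ≈ 4.2125 mg.
cuxopeazole: 639 × (1/2)^(146/34.4) = 639 × (1/2)^4.2442 ≈ 33.719 mg.
Total = 4.2125 + 33.719 ≈ 37.931 mg.

38 mg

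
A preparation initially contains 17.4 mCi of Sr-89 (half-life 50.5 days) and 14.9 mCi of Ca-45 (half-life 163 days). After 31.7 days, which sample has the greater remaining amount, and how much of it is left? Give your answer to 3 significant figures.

Ca-45, 13.0 mCi

Sr-89: 17.4 × (1/2)^0.62772 ≈ 11.261 mCi.
Ca-45: 14.9 × (1/2)^0.19448 ≈ 13.021 mCi.
Ca-45 has more remaining, at ≈ 13.021 mCi.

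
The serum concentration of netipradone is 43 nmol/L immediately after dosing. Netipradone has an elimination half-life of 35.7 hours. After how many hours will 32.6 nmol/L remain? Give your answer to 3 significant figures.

14.3 hours

Fraction remaining = 32.6/43 ≈ 0.75814.
n = log₂(43/32.6) = ln(1.319)/ln 2 ≈ 0.39946 half-lives.
t = n × t½ = 0.39946 × 35.7 ≈ 14.261 hours.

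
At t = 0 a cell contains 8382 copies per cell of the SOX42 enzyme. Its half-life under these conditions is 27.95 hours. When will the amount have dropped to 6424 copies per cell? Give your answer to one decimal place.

10.7 hours

Fraction remaining = 6424/8382 ≈ 0.7664.
n = log₂(8382/6424) = ln(1.3048)/ln 2 ≈ 0.38382 half-lives.
t = n × t½ = 0.38382 × 27.95 ≈ 10.728 hours.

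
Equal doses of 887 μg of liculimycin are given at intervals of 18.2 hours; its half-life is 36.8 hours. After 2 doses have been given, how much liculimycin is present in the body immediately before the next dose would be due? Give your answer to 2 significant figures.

The 2 doses were given 36.4, 18.2 hours ago.
Total = 887·(1/2)^(36.4/36.8) + 887·(1/2)^(18.2/36.8)
      = 446.85 + 629.57 ≈ 1076.4 μg.

1100 μg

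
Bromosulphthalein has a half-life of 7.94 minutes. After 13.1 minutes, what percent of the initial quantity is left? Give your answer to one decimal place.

n = 13.1/7.94 ≈ 1.6499 half-lives.
Fraction remaining = (1/2)^1.6499 ≈ 0.31867, i.e. 31.867%.

31.9%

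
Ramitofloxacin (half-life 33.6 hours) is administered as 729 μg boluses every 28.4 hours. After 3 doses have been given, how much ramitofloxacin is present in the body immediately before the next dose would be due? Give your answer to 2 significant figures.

760 μg

The 3 doses were given 85.2, 56.8, 28.4 hours ago.
Total = 729·(1/2)^(85.2/33.6) + 729·(1/2)^(56.8/33.6) + 729·(1/2)^(28.4/33.6)
      = 125.72 + 225.86 + 405.78 ≈ 757.36 μg.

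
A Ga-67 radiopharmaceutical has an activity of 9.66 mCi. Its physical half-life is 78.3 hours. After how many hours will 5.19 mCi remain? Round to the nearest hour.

70 hours

Fraction remaining = 5.19/9.66 ≈ 0.53727.
n = log₂(9.66/5.19) = ln(1.8613)/ln 2 ≈ 0.89629 half-lives.
t = n × t½ = 0.89629 × 78.3 ≈ 70.179 hours.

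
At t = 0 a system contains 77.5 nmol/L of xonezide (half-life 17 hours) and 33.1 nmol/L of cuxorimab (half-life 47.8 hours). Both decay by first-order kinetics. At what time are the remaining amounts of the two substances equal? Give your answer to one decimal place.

Set 77.5·(1/2)^(t/17) = 33.1·(1/2)^(t/47.8).
Taking log₂: log₂(77.5/33.1) = t·(1/17 − 1/47.8).
log₂(2.3414) = 1.2274; 1/17 − 1/47.8 = 0.037903.
t = 1.2274 / 0.037903 ≈ 32.382 hours.

32.4 hours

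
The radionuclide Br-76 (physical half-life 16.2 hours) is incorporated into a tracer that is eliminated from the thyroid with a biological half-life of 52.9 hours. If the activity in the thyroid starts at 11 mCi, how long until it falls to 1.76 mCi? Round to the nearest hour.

1/t_eff = 1/t_phys + 1/t_biol = 1/16.2 + 1/52.9 = 0.080632 per hour.
t_eff = 16.2 × 52.9 / (16.2 + 52.9) ≈ 12.402 hours.
n = log₂(11/1.76) ≈ 2.6439; t = 2.6439 × 12.402 ≈ 32.789 hours.

33 hours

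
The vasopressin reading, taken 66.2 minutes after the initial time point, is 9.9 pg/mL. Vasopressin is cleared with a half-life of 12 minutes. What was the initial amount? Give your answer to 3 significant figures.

Number of half-lives elapsed: n = 66.2/12 ≈ 5.5167.
A₀ = A × 2^n = 9.9 × 2^5.5167 = 9.9 × 45.781 ≈ 453.23 pg/mL.

453 pg/mL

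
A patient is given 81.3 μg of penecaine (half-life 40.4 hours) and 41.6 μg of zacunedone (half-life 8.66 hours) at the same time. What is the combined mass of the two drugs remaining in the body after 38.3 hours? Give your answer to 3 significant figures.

penecaine: 81.3 × (1/2)^(38.3/40.4) = 81.3 × (1/2)^0.94802 ≈ 42.141 μg.
zacunedone: 41.6 × (1/2)^(38.3/8.66) = 41.6 × (1/2)^4.4226 ≈ 1.9398 μg.
Total = 42.141 + 1.9398 ≈ 44.081 μg.

44.1 μg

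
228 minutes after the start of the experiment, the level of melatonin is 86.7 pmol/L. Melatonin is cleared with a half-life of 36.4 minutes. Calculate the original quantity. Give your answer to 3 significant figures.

6660 pmol/L

Number of half-lives elapsed: n = 228/36.4 ≈ 6.2637.
A₀ = A × 2^n = 86.7 × 2^6.2637 = 86.7 × 76.837 ≈ 6661.8 pmol/L.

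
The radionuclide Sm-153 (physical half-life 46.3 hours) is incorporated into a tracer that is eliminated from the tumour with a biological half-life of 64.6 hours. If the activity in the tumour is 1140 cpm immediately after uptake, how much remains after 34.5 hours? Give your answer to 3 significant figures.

1/t_eff = 1/t_phys + 1/t_biol = 1/46.3 + 1/64.6 = 0.037078 per hour.
t_eff = 46.3 × 64.6 / (46.3 + 64.6) ≈ 26.97 hours.
Remaining = 1140 × (1/2)^(34.5/26.97) = 1140 × (1/2)^1.2792 ≈ 469.71 cpm.

470 cpm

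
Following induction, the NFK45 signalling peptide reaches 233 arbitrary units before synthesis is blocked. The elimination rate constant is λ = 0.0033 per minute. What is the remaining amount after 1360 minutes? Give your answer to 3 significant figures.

t½ = ln 2 / λ = 0.69315 / 0.0033 ≈ 210.04 minutes.
Number of half-lives: n = 1360/210.04 ≈ 6.4748.
Remaining = 233 × (1/2)^6.4748 = 233 × 0.011243 ≈ 2.6196 arbitrary units.

2.62 arbitrary units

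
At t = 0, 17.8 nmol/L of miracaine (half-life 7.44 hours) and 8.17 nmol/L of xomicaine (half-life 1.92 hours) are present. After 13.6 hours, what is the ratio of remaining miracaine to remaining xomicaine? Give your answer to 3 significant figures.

miracaine: 17.8 × (1/2)^(13.6/7.44) = 17.8 × (1/2)^1.828 ≈ 5.0136 nmol/L.
xomicaine: 8.17 × (1/2)^(13.6/1.92) = 8.17 × (1/2)^7.0833 ≈ 0.060246 nmol/L.
Ratio ≈ 5.0136 / 0.060246 ≈ 83.219.

83.2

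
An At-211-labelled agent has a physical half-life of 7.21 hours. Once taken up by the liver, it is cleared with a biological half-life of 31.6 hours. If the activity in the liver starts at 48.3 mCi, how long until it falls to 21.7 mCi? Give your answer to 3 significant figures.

6.78 hours

1/t_eff = 1/t_phys + 1/t_biol = 1/7.21 + 1/31.6 = 0.17034 per hour.
t_eff = 7.21 × 31.6 / (7.21 + 31.6) ≈ 5.8705 hours.
n = log₂(48.3/21.7) ≈ 1.1543; t = 1.1543 × 5.8705 ≈ 6.7765 hours.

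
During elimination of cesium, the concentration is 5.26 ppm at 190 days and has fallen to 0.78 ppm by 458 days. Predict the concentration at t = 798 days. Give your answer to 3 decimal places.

Over Δt = 458 − 190 = 268 days, the level fell by a factor of 5.26/0.78 ≈ 6.7436.
n = log₂(6.7436) ≈ 2.7535 half-lives, so t½ = 268/2.7535 ≈ 97.33 days.
From t = 458 to t = 798: 0.78 × (1/2)^((798−458)/97.33) ≈ 0.069265 ppm.

0.069 ppm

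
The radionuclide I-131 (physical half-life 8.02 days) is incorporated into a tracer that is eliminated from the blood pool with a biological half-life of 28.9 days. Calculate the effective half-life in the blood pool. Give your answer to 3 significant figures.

1/t_eff = 1/t_phys + 1/t_biol = 1/8.02 + 1/28.9 = 0.15929 per day.
t_eff = 8.02 × 28.9 / (8.02 + 28.9) ≈ 6.2778 days.

6.28 days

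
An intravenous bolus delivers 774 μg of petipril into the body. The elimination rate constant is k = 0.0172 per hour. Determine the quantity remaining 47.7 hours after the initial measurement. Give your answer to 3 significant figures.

341 μg

t½ = ln 2 / k = 0.69315 / 0.0172 ≈ 40.299 hours.
Number of half-lives: n = 47.7/40.299 ≈ 1.1836.
Remaining = 774 × (1/2)^1.1836 = 774 × 0.44024 ≈ 340.74 μg.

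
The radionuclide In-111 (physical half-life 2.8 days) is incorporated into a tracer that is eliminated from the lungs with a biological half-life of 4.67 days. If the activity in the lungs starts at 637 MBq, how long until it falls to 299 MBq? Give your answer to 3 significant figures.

1/t_eff = 1/t_phys + 1/t_biol = 1/2.8 + 1/4.67 = 0.57128 per day.
t_eff = 2.8 × 4.67 / (2.8 + 4.67) ≈ 1.7505 days.
n = log₂(637/299) ≈ 1.0911; t = 1.0911 × 1.7505 ≈ 1.91 days.

1.91 days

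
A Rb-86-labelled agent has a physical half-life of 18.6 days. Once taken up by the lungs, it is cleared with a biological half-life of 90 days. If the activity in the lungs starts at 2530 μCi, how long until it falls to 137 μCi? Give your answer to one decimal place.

64.8 days

1/t_eff = 1/t_phys + 1/t_biol = 1/18.6 + 1/90 = 0.064875 per day.
t_eff = 18.6 × 90 / (18.6 + 90) ≈ 15.414 days.
n = log₂(2530/137) ≈ 4.2069; t = 4.2069 × 15.414 ≈ 64.847 days.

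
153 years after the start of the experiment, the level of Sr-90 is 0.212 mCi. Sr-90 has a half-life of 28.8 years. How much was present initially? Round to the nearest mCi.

8 mCi

Number of half-lives elapsed: n = 153/28.8 ≈ 5.3125.
A₀ = A × 2^n = 0.212 × 2^5.3125 = 0.212 × 39.739 ≈ 8.4248 mCi.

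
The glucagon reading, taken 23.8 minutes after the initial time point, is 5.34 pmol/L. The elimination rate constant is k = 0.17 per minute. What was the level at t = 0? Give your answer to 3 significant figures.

t½ = ln 2 / k = 0.69315 / 0.17 ≈ 4.0773 minutes.
Number of half-lives elapsed: n = 23.8/4.0773 ≈ 5.8371.
A₀ = A × 2^n = 5.34 × 2^5.8371 = 5.34 × 57.168 ≈ 305.28 pmol/L.

305 pmol/L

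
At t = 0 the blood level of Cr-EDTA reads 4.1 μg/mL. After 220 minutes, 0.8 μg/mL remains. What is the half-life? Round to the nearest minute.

A/A₀ = 0.8/4.1 ≈ 0.19512.
n = log₂(5.125) ≈ 2.3576 half-lives elapsed in 220 minutes.
t½ = 220/2.3576 ≈ 93.317 minutes.

93 minutes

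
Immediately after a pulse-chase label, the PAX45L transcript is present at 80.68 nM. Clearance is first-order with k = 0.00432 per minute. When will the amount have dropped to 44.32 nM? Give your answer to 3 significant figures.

t½ = ln 2 / k = 0.69315 / 0.00432 ≈ 160.45 minutes.
Fraction remaining = 44.32/80.68 ≈ 0.54933.
n = log₂(80.68/44.32) = ln(1.8204)/ln 2 ≈ 0.86425 half-lives.
t = n × t½ = 0.86425 × 160.45 ≈ 138.67 minutes.

139 minutes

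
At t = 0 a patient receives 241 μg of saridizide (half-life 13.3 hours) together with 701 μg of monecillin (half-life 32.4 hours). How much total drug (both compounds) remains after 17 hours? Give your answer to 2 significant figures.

590 μg

saridizide: 241 × (1/2)^(17/13.3) = 241 × (1/2)^1.2782 ≈ 99.367 μg.
monecillin: 701 × (1/2)^(17/32.4) = 701 × (1/2)^0.52469 ≈ 487.27 μg.
Total = 99.367 + 487.27 ≈ 586.64 μg.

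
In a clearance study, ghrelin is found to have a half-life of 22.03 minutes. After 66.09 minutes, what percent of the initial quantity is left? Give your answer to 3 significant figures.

12.5%

n = 66.09/22.03 ≈ 3 half-lives.
Fraction remaining = (1/2)^3 ≈ 0.125, i.e. 12.5%.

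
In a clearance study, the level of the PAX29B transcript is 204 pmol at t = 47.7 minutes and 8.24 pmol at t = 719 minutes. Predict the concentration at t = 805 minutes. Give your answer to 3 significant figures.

5.46 pmol

Over Δt = 719 − 47.7 = 671.3 minutes, the level fell by a factor of 204/8.24 ≈ 24.757.
n = log₂(24.757) ≈ 4.6298 half-lives, so t½ = 671.3/4.6298 ≈ 145 minutes.
From t = 719 to t = 805: 8.24 × (1/2)^((805−719)/145) ≈ 5.4624 pmol.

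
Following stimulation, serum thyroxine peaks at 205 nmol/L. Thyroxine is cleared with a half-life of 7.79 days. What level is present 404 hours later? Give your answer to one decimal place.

Convert the elapsed time: 404 hours = 16.8333 days.
Number of half-lives: n = 16.8333/7.79 ≈ 2.1609.
Remaining = 205 × (1/2)^2.1609 = 205 × 0.22362 ≈ 45.842 nmol/L.

45.8 nmol/L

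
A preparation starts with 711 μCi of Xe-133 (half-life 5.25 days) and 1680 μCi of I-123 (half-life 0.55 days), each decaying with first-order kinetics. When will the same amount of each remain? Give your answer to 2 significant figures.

0.76 days

Set 711·(1/2)^(t/5.25) = 1680·(1/2)^(t/0.55).
Taking log₂: log₂(711/1680) = t·(1/5.25 − 1/0.55).
log₂(0.42321) = -1.2405; 1/5.25 − 1/0.55 = -1.6277.
t = -1.2405 / -1.6277 ≈ 0.76214 days.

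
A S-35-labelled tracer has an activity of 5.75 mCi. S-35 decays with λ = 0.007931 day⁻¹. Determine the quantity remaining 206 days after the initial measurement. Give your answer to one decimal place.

t½ = ln 2 / λ = 0.69315 / 0.007931 ≈ 87.397 days.
Number of half-lives: n = 206/87.397 ≈ 2.3571.
Remaining = 5.75 × (1/2)^2.3571 = 5.75 × 0.19519 ≈ 1.1223 mCi.

1.1 mCi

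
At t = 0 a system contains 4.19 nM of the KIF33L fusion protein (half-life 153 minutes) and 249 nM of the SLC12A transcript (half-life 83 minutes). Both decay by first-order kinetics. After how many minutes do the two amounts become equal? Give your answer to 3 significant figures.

1070 minutes

Set 4.19·(1/2)^(t/153) = 249·(1/2)^(t/83).
Taking log₂: log₂(4.19/249) = t·(1/153 − 1/83).
log₂(0.016827) = -5.8931; 1/153 − 1/83 = -0.0055122.
t = -5.8931 / -0.0055122 ≈ 1069.1 minutes.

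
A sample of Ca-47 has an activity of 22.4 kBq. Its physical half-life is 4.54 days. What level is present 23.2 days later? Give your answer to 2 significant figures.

Number of half-lives: n = 23.2/4.54 ≈ 5.1101.
Remaining = 22.4 × (1/2)^5.1101 = 22.4 × 0.028953 ≈ 0.64855 kBq.

0.65 kBq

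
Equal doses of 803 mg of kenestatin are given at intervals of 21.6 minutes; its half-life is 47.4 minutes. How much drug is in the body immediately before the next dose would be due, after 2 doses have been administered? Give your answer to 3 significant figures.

1010 mg

The 2 doses were given 43.2, 21.6 minutes ago.
Total = 803·(1/2)^(43.2/47.4) + 803·(1/2)^(21.6/47.4)
      = 426.93 + 585.51 ≈ 1012.4 mg.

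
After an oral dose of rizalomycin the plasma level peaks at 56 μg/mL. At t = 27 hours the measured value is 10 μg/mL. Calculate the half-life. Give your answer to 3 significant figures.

A/A₀ = 10/56 ≈ 0.17857.
n = log₂(5.6) ≈ 2.4854 half-lives elapsed in 27 hours.
t½ = 27/2.4854 ≈ 10.863 hours.

10.9 hours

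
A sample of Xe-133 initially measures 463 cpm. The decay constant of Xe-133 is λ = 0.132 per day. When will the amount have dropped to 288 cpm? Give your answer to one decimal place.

3.6 days

t½ = ln 2 / λ = 0.69315 / 0.132 ≈ 5.2511 days.
Fraction remaining = 288/463 ≈ 0.62203.
n = log₂(463/288) = ln(1.6076)/ln 2 ≈ 0.68494 half-lives.
t = n × t½ = 0.68494 × 5.2511 ≈ 3.5967 days.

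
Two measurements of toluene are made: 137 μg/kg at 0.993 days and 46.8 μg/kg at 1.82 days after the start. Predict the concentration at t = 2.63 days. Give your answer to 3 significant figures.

16.3 μg/kg

Over Δt = 1.82 − 0.993 = 0.827 days, the level fell by a factor of 137/46.8 ≈ 2.9274.
n = log₂(2.9274) ≈ 1.5496 half-lives, so t½ = 0.827/1.5496 ≈ 0.53369 days.
From t = 1.82 to t = 2.63: 46.8 × (1/2)^((2.63−1.82)/0.53369) ≈ 16.344 μg/kg.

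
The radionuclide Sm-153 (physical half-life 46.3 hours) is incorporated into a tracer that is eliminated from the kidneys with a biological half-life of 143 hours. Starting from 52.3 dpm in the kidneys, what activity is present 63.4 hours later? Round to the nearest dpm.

15 dpm

1/t_eff = 1/t_phys + 1/t_biol = 1/46.3 + 1/143 = 0.028591 per hour.
t_eff = 46.3 × 143 / (46.3 + 143) ≈ 34.976 hours.
Remaining = 52.3 × (1/2)^(63.4/34.976) = 52.3 × (1/2)^1.8127 ≈ 14.888 dpm.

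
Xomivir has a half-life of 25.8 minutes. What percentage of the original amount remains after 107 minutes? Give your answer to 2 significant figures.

5.6%

n = 107/25.8 ≈ 4.1473 half-lives.
Fraction remaining = (1/2)^4.1473 ≈ 0.056434, i.e. 5.6434%.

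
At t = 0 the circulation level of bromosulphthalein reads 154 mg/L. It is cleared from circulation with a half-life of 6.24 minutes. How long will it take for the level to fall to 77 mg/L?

6.24 minutes

77/154 = 1/2, so 1 half-life has elapsed.
t = 1 × 6.24 = 6.24 minutes.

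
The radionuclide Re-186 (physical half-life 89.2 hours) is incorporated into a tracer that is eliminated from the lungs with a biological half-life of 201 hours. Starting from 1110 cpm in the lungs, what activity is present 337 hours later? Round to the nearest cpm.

1/t_eff = 1/t_phys + 1/t_biol = 1/89.2 + 1/201 = 0.016186 per hour.
t_eff = 89.2 × 201 / (89.2 + 201) ≈ 61.782 hours.
Remaining = 1110 × (1/2)^(337/61.782) = 1110 × (1/2)^5.4546 ≈ 25.311 cpm.

25 cpm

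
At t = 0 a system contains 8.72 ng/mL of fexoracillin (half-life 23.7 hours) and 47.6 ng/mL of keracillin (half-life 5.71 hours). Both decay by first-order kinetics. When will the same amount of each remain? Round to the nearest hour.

18 hours

Set 8.72·(1/2)^(t/23.7) = 47.6·(1/2)^(t/5.71).
Taking log₂: log₂(8.72/47.6) = t·(1/23.7 − 1/5.71).
log₂(0.18319) = -2.4486; 1/23.7 − 1/5.71 = -0.13294.
t = -2.4486 / -0.13294 ≈ 18.419 hours.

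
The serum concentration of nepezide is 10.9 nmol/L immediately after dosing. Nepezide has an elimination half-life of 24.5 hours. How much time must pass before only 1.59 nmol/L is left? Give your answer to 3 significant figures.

68.0 hours

Fraction remaining = 1.59/10.9 ≈ 0.14587.
n = log₂(10.9/1.59) = ln(6.8553)/ln 2 ≈ 2.7772 half-lives.
t = n × t½ = 2.7772 × 24.5 ≈ 68.042 hours.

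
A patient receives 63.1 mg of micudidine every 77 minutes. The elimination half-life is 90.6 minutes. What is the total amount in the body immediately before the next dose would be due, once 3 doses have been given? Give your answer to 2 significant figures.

The 3 doses were given 231, 154, 77 minutes ago.
Total = 63.1·(1/2)^(231/90.6) + 63.1·(1/2)^(154/90.6) + 63.1·(1/2)^(77/90.6)
      = 10.777 + 19.424 + 35.01 ≈ 65.211 mg.

65 mg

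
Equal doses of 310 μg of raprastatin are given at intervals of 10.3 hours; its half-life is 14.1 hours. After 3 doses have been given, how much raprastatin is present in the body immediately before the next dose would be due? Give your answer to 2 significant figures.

370 μg

The 3 doses were given 30.9, 20.6, 10.3 hours ago.
Total = 310·(1/2)^(30.9/14.1) + 310·(1/2)^(20.6/14.1) + 310·(1/2)^(10.3/14.1)
      = 67.867 + 112.61 + 186.84 ≈ 367.31 μg.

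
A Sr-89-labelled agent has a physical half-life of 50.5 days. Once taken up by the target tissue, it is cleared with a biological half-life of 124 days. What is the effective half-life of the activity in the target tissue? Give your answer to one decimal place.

1/t_eff = 1/t_phys + 1/t_biol = 1/50.5 + 1/124 = 0.027866 per day.
t_eff = 50.5 × 124 / (50.5 + 124) ≈ 35.885 days.

35.9 days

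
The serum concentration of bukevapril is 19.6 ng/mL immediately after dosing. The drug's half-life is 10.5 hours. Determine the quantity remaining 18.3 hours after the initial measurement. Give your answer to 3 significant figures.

Number of half-lives: n = 18.3/10.5 ≈ 1.7429.
Remaining = 19.6 × (1/2)^1.7429 = 19.6 × 0.29878 ≈ 5.856 ng/mL.

5.86 ng/mL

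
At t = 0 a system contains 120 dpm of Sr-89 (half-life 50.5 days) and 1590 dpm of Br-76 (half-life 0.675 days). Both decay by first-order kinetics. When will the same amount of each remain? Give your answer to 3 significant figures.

Set 120·(1/2)^(t/50.5) = 1590·(1/2)^(t/0.675).
Taking log₂: log₂(120/1590) = t·(1/50.5 − 1/0.675).
log₂(0.075472) = -3.7279; 1/50.5 − 1/0.675 = -1.4617.
t = -3.7279 / -1.4617 ≈ 2.5504 days.

2.55 days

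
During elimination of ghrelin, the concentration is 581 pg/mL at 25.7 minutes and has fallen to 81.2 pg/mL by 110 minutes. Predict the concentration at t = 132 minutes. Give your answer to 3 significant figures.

Over Δt = 110 − 25.7 = 84.3 minutes, the level fell by a factor of 581/81.2 ≈ 7.1552.
n = log₂(7.1552) ≈ 2.839 half-lives, so t½ = 84.3/2.839 ≈ 29.694 minutes.
From t = 110 to t = 132: 81.2 × (1/2)^((132−110)/29.694) ≈ 48.587 pg/mL.

48.6 pg/mL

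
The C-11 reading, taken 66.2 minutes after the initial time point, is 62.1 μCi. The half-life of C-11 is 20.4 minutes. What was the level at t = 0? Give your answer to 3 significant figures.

Number of half-lives elapsed: n = 66.2/20.4 ≈ 3.2451.
A₀ = A × 2^n = 62.1 × 2^3.2451 = 62.1 × 9.4814 ≈ 588.79 μCi.

589 μCi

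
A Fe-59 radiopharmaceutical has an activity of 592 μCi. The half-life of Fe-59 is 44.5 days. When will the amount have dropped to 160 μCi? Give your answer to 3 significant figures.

Fraction remaining = 160/592 ≈ 0.27027.
n = log₂(592/160) = ln(3.7)/ln 2 ≈ 1.8875 half-lives.
t = n × t½ = 1.8875 × 44.5 ≈ 83.995 days.

84.0 days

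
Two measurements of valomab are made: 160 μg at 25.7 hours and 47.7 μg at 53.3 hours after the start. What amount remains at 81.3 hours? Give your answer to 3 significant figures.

14.0 μg

Over Δt = 53.3 − 25.7 = 27.6 hours, the level fell by a factor of 160/47.7 ≈ 3.3543.
n = log₂(3.3543) ≈ 1.746 half-lives, so t½ = 27.6/1.746 ≈ 15.807 hours.
From t = 53.3 to t = 81.3: 47.7 × (1/2)^((81.3−53.3)/15.807) ≈ 13.973 μg.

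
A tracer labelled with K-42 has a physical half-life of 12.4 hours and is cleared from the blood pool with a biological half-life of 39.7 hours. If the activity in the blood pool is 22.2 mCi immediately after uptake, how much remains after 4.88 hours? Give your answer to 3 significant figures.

15.5 mCi

1/t_eff = 1/t_phys + 1/t_biol = 1/12.4 + 1/39.7 = 0.10583 per hour.
t_eff = 12.4 × 39.7 / (12.4 + 39.7) ≈ 9.4488 hours.
Remaining = 22.2 × (1/2)^(4.88/9.4488) = 22.2 × (1/2)^0.51647 ≈ 15.52 mCi.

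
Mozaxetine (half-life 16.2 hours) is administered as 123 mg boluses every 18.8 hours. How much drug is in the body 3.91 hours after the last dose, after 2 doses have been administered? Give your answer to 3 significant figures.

151 mg

The 2 doses were given 22.71, 3.91 hours ago.
Total = 123·(1/2)^(22.71/16.2) + 123·(1/2)^(3.91/16.2)
      = 46.548 + 104.05 ≈ 150.6 mg.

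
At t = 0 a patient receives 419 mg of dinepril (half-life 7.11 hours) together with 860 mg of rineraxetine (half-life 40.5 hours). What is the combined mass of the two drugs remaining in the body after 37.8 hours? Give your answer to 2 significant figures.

dinepril: 419 × (1/2)^(37.8/7.11) = 419 × (1/2)^5.3165 ≈ 10.515 mg.
rineraxetine: 860 × (1/2)^(37.8/40.5) = 860 × (1/2)^0.93333 ≈ 450.34 mg.
Total = 10.515 + 450.34 ≈ 460.85 mg.

460 mg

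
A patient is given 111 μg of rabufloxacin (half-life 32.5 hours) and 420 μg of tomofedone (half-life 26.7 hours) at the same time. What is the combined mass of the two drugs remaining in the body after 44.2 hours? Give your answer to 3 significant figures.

rabufloxacin: 111 × (1/2)^(44.2/32.5) = 111 × (1/2)^1.36 ≈ 43.244 μg.
tomofedone: 420 × (1/2)^(44.2/26.7) = 420 × (1/2)^1.6554 ≈ 133.33 μg.
Total = 43.244 + 133.33 ≈ 176.57 μg.

177 μg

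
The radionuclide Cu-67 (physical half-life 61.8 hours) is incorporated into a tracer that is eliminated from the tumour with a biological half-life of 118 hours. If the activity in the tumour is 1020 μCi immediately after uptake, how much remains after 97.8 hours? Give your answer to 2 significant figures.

1/t_eff = 1/t_phys + 1/t_biol = 1/61.8 + 1/118 = 0.024656 per hour.
t_eff = 61.8 × 118 / (61.8 + 118) ≈ 40.558 hours.
Remaining = 1020 × (1/2)^(97.8/40.558) = 1020 × (1/2)^2.4113 ≈ 191.74 μCi.

190 μCi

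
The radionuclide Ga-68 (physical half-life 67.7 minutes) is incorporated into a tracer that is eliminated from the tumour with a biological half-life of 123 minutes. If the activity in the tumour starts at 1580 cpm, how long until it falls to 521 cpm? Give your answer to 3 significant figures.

1/t_eff = 1/t_phys + 1/t_biol = 1/67.7 + 1/123 = 0.022901 per minute.
t_eff = 67.7 × 123 / (67.7 + 123) ≈ 43.666 minutes.
n = log₂(1580/521) ≈ 1.6006; t = 1.6006 × 43.666 ≈ 69.89 minutes.

69.9 minutes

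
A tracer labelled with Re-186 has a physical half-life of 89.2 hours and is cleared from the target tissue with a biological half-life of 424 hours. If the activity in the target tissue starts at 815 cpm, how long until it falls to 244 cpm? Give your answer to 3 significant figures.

1/t_eff = 1/t_phys + 1/t_biol = 1/89.2 + 1/424 = 0.013569 per hour.
t_eff = 89.2 × 424 / (89.2 + 424) ≈ 73.696 hours.
n = log₂(815/244) ≈ 1.7399; t = 1.7399 × 73.696 ≈ 128.23 hours.

128 hours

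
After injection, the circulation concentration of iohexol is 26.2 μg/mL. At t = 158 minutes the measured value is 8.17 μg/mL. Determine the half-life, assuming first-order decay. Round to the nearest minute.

94 minutes

A/A₀ = 8.17/26.2 ≈ 0.31183.
n = log₂(3.2069) ≈ 1.6812 half-lives elapsed in 158 minutes.
t½ = 158/1.6812 ≈ 93.983 minutes.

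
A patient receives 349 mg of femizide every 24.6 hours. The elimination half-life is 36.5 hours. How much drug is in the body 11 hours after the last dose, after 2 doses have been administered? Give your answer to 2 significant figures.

The 2 doses were given 35.6, 11 hours ago.
Total = 349·(1/2)^(35.6/36.5) + 349·(1/2)^(11/36.5)
      = 177.51 + 283.21 ≈ 460.72 mg.

460 mg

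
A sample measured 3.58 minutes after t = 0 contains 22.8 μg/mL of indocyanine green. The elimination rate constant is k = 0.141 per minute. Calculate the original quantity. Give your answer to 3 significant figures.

37.8 μg/mL

t½ = ln 2 / k = 0.69315 / 0.141 ≈ 4.9159 minutes.
Number of half-lives elapsed: n = 3.58/4.9159 ≈ 0.72824.
A₀ = A × 2^n = 22.8 × 2^0.72824 = 22.8 × 1.6566 ≈ 37.771 μg/mL.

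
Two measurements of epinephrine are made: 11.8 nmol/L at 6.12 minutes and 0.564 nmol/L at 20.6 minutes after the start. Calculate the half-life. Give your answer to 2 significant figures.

3.3 minutes

Over Δt = 20.6 − 6.12 = 14.48 minutes, the level fell by a factor of 11.8/0.564 ≈ 20.922.
n = log₂(20.922) ≈ 4.3869 half-lives, so t½ = 14.48/4.3869 ≈ 3.3007 minutes.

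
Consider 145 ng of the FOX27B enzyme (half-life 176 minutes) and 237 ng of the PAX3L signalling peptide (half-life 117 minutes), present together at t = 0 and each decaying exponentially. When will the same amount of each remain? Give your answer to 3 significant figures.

Set 145·(1/2)^(t/176) = 237·(1/2)^(t/117).
Taking log₂: log₂(145/237) = t·(1/176 − 1/117).
log₂(0.61181) = -0.70883; 1/176 − 1/117 = -0.0028652.
t = -0.70883 / -0.0028652 ≈ 247.4 minutes.

247 minutes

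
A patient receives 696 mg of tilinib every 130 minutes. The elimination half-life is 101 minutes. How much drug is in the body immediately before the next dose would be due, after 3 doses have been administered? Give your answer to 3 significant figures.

The 3 doses were given 390, 260, 130 minutes ago.
Total = 696·(1/2)^(390/101) + 696·(1/2)^(260/101) + 696·(1/2)^(130/101)
      = 47.887 + 116.86 + 285.2 ≈ 449.95 mg.

450 mg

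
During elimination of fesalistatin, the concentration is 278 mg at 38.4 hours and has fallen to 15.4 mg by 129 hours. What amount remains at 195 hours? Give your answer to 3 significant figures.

1.87 mg

Over Δt = 129 − 38.4 = 90.6 hours, the level fell by a factor of 278/15.4 ≈ 18.052.
n = log₂(18.052) ≈ 4.1741 half-lives, so t½ = 90.6/4.1741 ≈ 21.705 hours.
From t = 129 to t = 195: 15.4 × (1/2)^((195−129)/21.705) ≈ 1.8714 mg.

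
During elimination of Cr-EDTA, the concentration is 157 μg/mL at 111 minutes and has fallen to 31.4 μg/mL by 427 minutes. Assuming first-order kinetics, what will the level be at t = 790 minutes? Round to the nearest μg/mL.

Over Δt = 427 − 111 = 316 minutes, the level fell by a factor of 157/31.4 ≈ 5.
n = log₂(5) ≈ 2.3219 half-lives, so t½ = 316/2.3219 ≈ 136.09 minutes.
From t = 427 to t = 790: 31.4 × (1/2)^((790−427)/136.09) ≈ 4.9431 μg/mL.

5 μg/mL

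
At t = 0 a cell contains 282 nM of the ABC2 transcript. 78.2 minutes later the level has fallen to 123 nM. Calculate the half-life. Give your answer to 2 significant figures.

A/A₀ = 123/282 ≈ 0.43617.
n = log₂(2.2927) ≈ 1.197 half-lives elapsed in 78.2 minutes.
t½ = 78.2/1.197 ≈ 65.328 minutes.

65 minutes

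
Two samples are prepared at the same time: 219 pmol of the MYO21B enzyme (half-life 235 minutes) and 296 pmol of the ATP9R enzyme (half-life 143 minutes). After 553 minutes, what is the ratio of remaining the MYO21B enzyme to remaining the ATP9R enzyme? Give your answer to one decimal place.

2.1

MYO21B enzyme: 219 × (1/2)^(553/235) = 219 × (1/2)^2.3532 ≈ 42.861 pmol.
ATP9R enzyme: 296 × (1/2)^(553/143) = 296 × (1/2)^3.8671 ≈ 20.285 pmol.
Ratio ≈ 42.861 / 20.285 ≈ 2.113.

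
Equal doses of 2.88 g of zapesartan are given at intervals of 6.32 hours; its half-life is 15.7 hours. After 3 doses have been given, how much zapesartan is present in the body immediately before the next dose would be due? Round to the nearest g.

The 3 doses were given 18.96, 12.64, 6.32 hours ago.
Total = 2.88·(1/2)^(18.96/15.7) + 2.88·(1/2)^(12.64/15.7) + 2.88·(1/2)^(6.32/15.7)
      = 1.247 + 1.6483 + 2.1788 ≈ 5.074 g.

5 g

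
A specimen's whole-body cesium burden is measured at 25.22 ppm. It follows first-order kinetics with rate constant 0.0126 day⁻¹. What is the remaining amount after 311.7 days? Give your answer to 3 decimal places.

t½ = ln 2 / k = 0.69315 / 0.0126 ≈ 55.012 days.
Number of half-lives: n = 311.7/55.012 ≈ 5.6661.
Remaining = 25.22 × (1/2)^5.6661 = 25.22 × 0.019694 ≈ 0.49669 ppm.

0.497 ppm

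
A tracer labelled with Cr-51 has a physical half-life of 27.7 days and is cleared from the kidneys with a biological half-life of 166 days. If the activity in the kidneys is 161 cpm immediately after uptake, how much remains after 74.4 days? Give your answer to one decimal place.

18.3 cpm

1/t_eff = 1/t_phys + 1/t_biol = 1/27.7 + 1/166 = 0.042125 per day.
t_eff = 27.7 × 166 / (27.7 + 166) ≈ 23.739 days.
Remaining = 161 × (1/2)^(74.4/23.739) = 161 × (1/2)^3.1341 ≈ 18.338 cpm.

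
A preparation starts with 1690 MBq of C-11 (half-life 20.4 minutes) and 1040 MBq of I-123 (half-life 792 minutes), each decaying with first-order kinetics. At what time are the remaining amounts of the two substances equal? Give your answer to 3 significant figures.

Set 1690·(1/2)^(t/20.4) = 1040·(1/2)^(t/792).
Taking log₂: log₂(1690/1040) = t·(1/20.4 − 1/792).
log₂(1.625) = 0.70044; 1/20.4 − 1/792 = 0.047757.
t = 0.70044 / 0.047757 ≈ 14.667 minutes.

14.7 minutes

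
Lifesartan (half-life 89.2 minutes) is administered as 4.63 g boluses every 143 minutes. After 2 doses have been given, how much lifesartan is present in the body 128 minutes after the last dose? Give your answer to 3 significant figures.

2.28 g

The 2 doses were given 271, 128 minutes ago.
Total = 4.63·(1/2)^(271/89.2) + 4.63·(1/2)^(128/89.2)
      = 0.56366 + 1.7124 ≈ 2.2761 g.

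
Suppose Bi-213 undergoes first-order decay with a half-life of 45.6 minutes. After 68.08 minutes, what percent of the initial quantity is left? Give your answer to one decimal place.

35.5%

n = 68.08/45.6 ≈ 1.493 half-lives.
Fraction remaining = (1/2)^1.493 ≈ 0.35528, i.e. 35.528%.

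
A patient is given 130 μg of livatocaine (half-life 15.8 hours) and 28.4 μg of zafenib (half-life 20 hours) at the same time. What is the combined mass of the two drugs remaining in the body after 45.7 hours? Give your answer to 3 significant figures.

23.3 μg

livatocaine: 130 × (1/2)^(45.7/15.8) = 130 × (1/2)^2.8924 ≈ 17.508 μg.
zafenib: 28.4 × (1/2)^(45.7/20) = 28.4 × (1/2)^2.285 ≈ 5.8273 μg.
Total = 17.508 + 5.8273 ≈ 23.336 μg.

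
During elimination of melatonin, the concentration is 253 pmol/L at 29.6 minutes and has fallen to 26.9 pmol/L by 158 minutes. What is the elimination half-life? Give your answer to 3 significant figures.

39.7 minutes

Over Δt = 158 − 29.6 = 128.4 minutes, the level fell by a factor of 253/26.9 ≈ 9.4052.
n = log₂(9.4052) ≈ 3.2335 half-lives, so t½ = 128.4/3.2335 ≈ 39.71 minutes.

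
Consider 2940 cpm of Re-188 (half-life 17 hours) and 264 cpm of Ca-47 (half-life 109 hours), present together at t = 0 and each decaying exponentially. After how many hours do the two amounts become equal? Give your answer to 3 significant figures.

70.0 hours

Set 2940·(1/2)^(t/17) = 264·(1/2)^(t/109).
Taking log₂: log₂(2940/264) = t·(1/17 − 1/109).
log₂(11.136) = 3.4772; 1/17 − 1/109 = 0.049649.
t = 3.4772 / 0.049649 ≈ 70.035 hours.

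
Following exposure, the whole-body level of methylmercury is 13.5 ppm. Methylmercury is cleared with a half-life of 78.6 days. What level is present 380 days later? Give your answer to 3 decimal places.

0.473 ppm

Number of half-lives: n = 380/78.6 ≈ 4.8346.
Remaining = 13.5 × (1/2)^4.8346 = 13.5 × 0.035046 ≈ 0.47312 ppm.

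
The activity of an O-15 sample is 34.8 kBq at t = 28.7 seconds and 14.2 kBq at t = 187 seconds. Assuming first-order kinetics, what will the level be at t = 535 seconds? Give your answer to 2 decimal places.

1.98 kBq

Over Δt = 187 − 28.7 = 158.3 seconds, the level fell by a factor of 34.8/14.2 ≈ 2.4507.
n = log₂(2.4507) ≈ 1.2932 half-lives, so t½ = 158.3/1.2932 ≈ 122.41 seconds.
From t = 187 to t = 535: 14.2 × (1/2)^((535−187)/122.41) ≈ 1.9792 kBq.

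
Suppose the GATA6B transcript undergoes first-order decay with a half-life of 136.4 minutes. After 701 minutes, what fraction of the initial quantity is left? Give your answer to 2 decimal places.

n = 701/136.4 ≈ 5.1393 half-lives.
Fraction remaining = (1/2)^5.1393 ≈ 0.028374.

0.03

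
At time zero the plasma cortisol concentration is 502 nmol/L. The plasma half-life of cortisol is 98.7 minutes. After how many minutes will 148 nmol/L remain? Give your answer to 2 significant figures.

Fraction remaining = 148/502 ≈ 0.29482.
n = log₂(502/148) = ln(3.3919)/ln 2 ≈ 1.7621 half-lives.
t = n × t½ = 1.7621 × 98.7 ≈ 173.92 minutes.

170 minutes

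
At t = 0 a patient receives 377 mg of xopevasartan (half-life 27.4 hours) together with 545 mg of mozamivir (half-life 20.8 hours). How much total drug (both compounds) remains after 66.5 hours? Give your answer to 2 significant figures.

130 mg

xopevasartan: 377 × (1/2)^(66.5/27.4) = 377 × (1/2)^2.427 ≈ 70.103 mg.
mozamivir: 545 × (1/2)^(66.5/20.8) = 545 × (1/2)^3.1971 ≈ 59.425 mg.
Total = 70.103 + 59.425 ≈ 129.53 mg.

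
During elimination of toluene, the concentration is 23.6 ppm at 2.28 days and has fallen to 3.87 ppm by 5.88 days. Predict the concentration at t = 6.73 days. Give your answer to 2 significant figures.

2.5 ppm

Over Δt = 5.88 − 2.28 = 3.6 days, the level fell by a factor of 23.6/3.87 ≈ 6.0982.
n = log₂(6.0982) ≈ 2.6084 half-lives, so t½ = 3.6/2.6084 ≈ 1.3802 days.
From t = 5.88 to t = 6.73: 3.87 × (1/2)^((6.73−5.88)/1.3802) ≈ 2.5253 ppm.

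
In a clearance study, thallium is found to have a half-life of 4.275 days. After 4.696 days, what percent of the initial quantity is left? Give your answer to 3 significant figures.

n = 4.696/4.275 ≈ 1.0985 half-lives.
Fraction remaining = (1/2)^1.0985 ≈ 0.46701, i.e. 46.701%.

46.7%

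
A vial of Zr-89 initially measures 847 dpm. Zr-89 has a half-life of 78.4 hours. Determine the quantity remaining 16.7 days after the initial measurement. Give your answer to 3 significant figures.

24.5 dpm

Convert the elapsed time: 16.7 days = 400.8 hours.
Number of half-lives: n = 400.8/78.4 ≈ 5.1122.
Remaining = 847 × (1/2)^5.1122 = 847 × 0.028911 ≈ 24.487 dpm.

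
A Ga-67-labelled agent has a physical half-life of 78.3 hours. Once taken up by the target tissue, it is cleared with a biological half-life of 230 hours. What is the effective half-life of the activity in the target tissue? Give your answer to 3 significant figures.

1/t_eff = 1/t_phys + 1/t_biol = 1/78.3 + 1/230 = 0.017119 per hour.
t_eff = 78.3 × 230 / (78.3 + 230) ≈ 58.414 hours.

58.4 hours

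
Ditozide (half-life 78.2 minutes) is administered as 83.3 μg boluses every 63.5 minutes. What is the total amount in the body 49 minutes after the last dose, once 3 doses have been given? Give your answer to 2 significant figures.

The 3 doses were given 176, 112.5, 49 minutes ago.
Total = 83.3·(1/2)^(176/78.2) + 83.3·(1/2)^(112.5/78.2) + 83.3·(1/2)^(49/78.2)
      = 17.504 + 30.731 + 53.954 ≈ 102.19 μg.

100 μg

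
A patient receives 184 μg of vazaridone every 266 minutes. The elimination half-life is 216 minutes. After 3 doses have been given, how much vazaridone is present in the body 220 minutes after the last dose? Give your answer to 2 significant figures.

The 3 doses were given 752, 486, 220 minutes ago.
Total = 184·(1/2)^(752/216) + 184·(1/2)^(486/216) + 184·(1/2)^(220/216)
      = 16.474 + 38.681 + 90.827 ≈ 145.98 μg.

150 μg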